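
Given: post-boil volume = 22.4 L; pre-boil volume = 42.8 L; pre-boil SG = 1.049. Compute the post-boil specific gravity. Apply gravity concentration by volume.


SG_post = 1 + (SG_pre − 1)·V_pre/V_post
pts_pre = (1.049 − 1)·1000 = 49.0000
pts_post = 49.0000·42.8/22.4 = 93.6250
SG_post = 1 + 93.6250/1000

1.0936


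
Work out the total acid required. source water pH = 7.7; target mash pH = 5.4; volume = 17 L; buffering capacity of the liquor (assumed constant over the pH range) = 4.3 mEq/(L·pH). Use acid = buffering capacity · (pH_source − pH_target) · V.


acid = 4.3 · (7.7 − 5.4) · 17

168.1300 mEq


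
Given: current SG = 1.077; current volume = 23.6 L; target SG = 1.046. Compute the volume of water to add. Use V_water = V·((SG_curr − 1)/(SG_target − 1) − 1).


V_water = 23.6·((1.077 − 1)/(1.046 − 1) − 1)

15.9043 L


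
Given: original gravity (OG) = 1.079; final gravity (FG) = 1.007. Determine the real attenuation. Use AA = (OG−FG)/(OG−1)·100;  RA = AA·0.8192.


AA = (1.079 − 1.007)/(1.079 − 1)·100 = 91.1392
RA = 91.1392·0.8192

74.6613 %


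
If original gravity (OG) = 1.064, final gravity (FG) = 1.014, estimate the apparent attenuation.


AA = (OG − FG)/(OG − 1) · 100
AA = (1.064 − 1.014)/(1.064 − 1) · 100

78.1250 %


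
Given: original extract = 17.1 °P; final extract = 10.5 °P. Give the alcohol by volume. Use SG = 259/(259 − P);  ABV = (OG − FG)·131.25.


OG = 259/(259 − 17.1) = 1.0707
FG = 259/(259 − 10.5) = 1.0423
ABV = (1.0707 − 1.0423)·131.25

3.7323 % ABV


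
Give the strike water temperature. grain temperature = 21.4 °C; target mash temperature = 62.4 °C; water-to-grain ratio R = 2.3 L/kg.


T_strike = (0.41/R)·(T_mash − T_grain) + T_mash
T_strike = (0.41/2.3)·(62.4 − 21.4) + 62.4

69.7087 °C


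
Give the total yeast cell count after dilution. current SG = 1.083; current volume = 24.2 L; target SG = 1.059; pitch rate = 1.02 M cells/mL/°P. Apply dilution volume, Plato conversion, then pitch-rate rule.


V_w = V·((SG_c−1)/(SG_t−1)−1);  °P = 259 − 259/SG_t;  cells = rate·(V+V_w)·°P
V_w = 24.2·((1.083−1)/(1.059−1)−1) = 9.8441
V_final = 24.2 + 9.8441 = 34.0441
°P = 259 − 259/1.059 = 14.4297
cells = 1.02·34.0441·14.4297

501.0689 billion cells


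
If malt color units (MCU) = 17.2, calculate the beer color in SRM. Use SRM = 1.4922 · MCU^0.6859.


SRM = 1.4922 · 17.2^0.6859

10.5021 SRM


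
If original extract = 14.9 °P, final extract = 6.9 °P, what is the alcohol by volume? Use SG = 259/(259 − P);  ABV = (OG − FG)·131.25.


OG = 259/(259 − 14.9) = 1.0610
FG = 259/(259 − 6.9) = 1.0274
ABV = (1.0610 − 1.0274)·131.25

4.4192 % ABV


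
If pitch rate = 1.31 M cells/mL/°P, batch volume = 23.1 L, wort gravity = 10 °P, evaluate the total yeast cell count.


cells (billions) = rate · V_L · °P
cells = 1.31 · 23.1 · 10

302.6100 billion cells


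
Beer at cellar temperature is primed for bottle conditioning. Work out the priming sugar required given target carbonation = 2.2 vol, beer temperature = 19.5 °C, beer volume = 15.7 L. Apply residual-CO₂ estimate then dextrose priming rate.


residual = 14.695·(0.01821 + 0.09011·e^(−0.04·T));  sugar = (target − residual)·4.0·V
residual = 14.695·(0.01821 + 0.09011·e^(−0.04·19.5)) = 0.8746
sugar = (2.2 − 0.8746)·4.0·15.7

83.2350 g


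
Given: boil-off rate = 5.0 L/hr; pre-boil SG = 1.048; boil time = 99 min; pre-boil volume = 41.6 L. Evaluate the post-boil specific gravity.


V_post = V_pre − rate·(t/60);  SG_post = 1 + (SG_pre−1)·V_pre/V_post
V_post = 41.6 − 5.0·(99/60) = 33.3500
SG_post = 1 + (1.048 − 1)·41.6/33.3500

1.0599


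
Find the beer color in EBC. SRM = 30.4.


EBC = SRM · 1.97
EBC = 30.4 · 1.97

59.8880 EBC


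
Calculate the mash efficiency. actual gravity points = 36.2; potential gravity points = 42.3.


efficiency = actual / potential × 100
efficiency = 36.2 / 42.3 × 100

85.5792 %


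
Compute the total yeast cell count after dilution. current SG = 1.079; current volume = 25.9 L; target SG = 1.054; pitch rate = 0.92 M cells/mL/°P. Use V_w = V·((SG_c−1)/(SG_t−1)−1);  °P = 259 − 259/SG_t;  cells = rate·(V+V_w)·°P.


V_w = 25.9·((1.079−1)/(1.054−1)−1) = 11.9907
V_final = 25.9 + 11.9907 = 37.8907
°P = 259 − 259/1.054 = 13.2694
cells = 0.92·37.8907·13.2694

462.5661 billion cells


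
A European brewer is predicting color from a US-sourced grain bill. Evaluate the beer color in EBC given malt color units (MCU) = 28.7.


SRM = 1.4922·MCU^0.6859;  EBC = SRM·1.97
SRM = 1.4922·28.7^0.6859 = 14.9207
EBC = 14.9207·1.97

29.3937 EBC


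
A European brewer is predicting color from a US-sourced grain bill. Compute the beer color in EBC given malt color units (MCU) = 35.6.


SRM = 1.4922·MCU^0.6859;  EBC = SRM·1.97
SRM = 1.4922·35.6^0.6859 = 17.2968
EBC = 17.2968·1.97

34.0748 EBC


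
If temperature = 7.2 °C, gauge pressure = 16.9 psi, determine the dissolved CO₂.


vols = (P + 14.695)·(0.01821 + 0.09011·e^(−0.04·T))
vols = (16.9 + 14.695)·(0.01821 + 0.09011·e^(−0.04·7.2))

2.7099 volumes


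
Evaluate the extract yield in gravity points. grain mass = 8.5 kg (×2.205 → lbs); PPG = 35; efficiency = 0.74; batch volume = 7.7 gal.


points = lbs × PPG × eff / vol
lbs = 8.5 × 2.205 = 18.7425
points = 18.7425 × 35 × 0.74 / 7.7

63.0430 points


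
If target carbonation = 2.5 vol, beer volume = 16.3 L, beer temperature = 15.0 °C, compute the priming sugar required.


residual = 14.695·(0.01821 + 0.09011·e^(−0.04·T));  sugar = (target − residual)·4.0·V
residual = 14.695·(0.01821 + 0.09011·e^(−0.04·15.0)) = 0.9943
sugar = (2.5 − 0.9943)·4.0·16.3

98.1707 g


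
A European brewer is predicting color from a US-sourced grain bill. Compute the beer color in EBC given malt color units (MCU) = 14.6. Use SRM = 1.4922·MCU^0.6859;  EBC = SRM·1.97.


SRM = 1.4922·14.6^0.6859 = 9.3855
EBC = 9.3855·1.97

18.4894 EBC


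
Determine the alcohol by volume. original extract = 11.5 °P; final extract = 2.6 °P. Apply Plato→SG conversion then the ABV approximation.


SG = 259/(259 − P);  ABV = (OG − FG)·131.25
OG = 259/(259 − 11.5) = 1.0465
FG = 259/(259 − 2.6) = 1.0101
ABV = (1.0465 − 1.0101)·131.25

4.7676 % ABV


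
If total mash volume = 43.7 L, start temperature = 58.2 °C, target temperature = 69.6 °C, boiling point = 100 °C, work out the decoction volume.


V_dec = V_total·(T_target − T_start)/(T_boil − T_start)
V_dec = 43.7·(69.6 − 58.2)/(100 − 58.2)

11.9182 L


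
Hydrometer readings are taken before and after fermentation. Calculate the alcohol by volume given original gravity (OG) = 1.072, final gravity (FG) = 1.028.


ABV = (OG − FG) · 131.25
ABV = (1.072 − 1.028) · 131.25

5.7750 % ABV


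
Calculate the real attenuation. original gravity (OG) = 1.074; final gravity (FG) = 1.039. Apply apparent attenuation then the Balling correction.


AA = (OG−FG)/(OG−1)·100;  RA = AA·0.8192
AA = (1.074 − 1.039)/(1.074 − 1)·100 = 47.2973
RA = 47.2973·0.8192

38.7459 %


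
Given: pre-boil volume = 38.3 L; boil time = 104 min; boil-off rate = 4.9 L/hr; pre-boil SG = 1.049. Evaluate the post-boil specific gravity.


V_post = V_pre − rate·(t/60);  SG_post = 1 + (SG_pre−1)·V_pre/V_post
V_post = 38.3 − 4.9·(104/60) = 29.8067
SG_post = 1 + (1.049 − 1)·38.3/29.8067

1.0630


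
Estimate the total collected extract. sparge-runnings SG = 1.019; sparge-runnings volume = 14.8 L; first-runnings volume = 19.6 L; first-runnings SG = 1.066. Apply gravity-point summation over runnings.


total = Σ (SG_i − 1)·1000·V_i
first = (1.066 − 1)·1000·19.6 = 1293.6000
sparge = (1.019 − 1)·1000·14.8 = 281.2000
total = 1293.6000 + 281.2000

1574.8000 gravity·L


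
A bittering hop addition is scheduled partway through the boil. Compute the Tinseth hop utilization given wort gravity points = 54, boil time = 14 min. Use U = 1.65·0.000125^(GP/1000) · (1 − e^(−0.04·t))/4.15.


bigness = 1.65·0.000125^(54/1000) = 1.0156
boil_factor = (1 − e^(−0.04·14))/4.15 = 0.1033
U = 1.0156 · 0.1033

0.1049


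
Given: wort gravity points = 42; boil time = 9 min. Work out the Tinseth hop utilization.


U = 1.65·0.000125^(GP/1000) · (1 − e^(−0.04·t))/4.15
bigness = 1.65·0.000125^(42/1000) = 1.1312
boil_factor = (1 − e^(−0.04·9))/4.15 = 0.0728
U = 1.1312 · 0.0728

0.0824


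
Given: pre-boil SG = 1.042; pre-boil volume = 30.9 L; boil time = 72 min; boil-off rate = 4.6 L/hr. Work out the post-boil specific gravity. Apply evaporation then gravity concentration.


V_post = V_pre − rate·(t/60);  SG_post = 1 + (SG_pre−1)·V_pre/V_post
V_post = 30.9 − 4.6·(72/60) = 25.3800
SG_post = 1 + (1.042 − 1)·30.9/25.3800

1.0511


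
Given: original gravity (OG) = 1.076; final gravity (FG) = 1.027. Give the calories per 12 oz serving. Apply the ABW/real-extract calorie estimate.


ABW = (OG−FG)·131.25·0.79/FG;  °P = 259 − 259/SG (for OG→OE and FG→AE);  RE = 0.1808·OE + 0.8192·AE;  Cal = (6.9·ABW + 4·(RE−0.1))·FG·3.55
ABW = (1.076 − 1.027)·131.25·0.79/1.027 = 4.9471
OE = 259 − 259/1.076 = 18.2937 °P
AE = 259 − 259/1.027 = 6.8092 °P
RE = 0.1808·18.2937 + 0.8192·6.8092 = 8.8856 °P
Cal = (6.9·4.9471 + 4·(8.8856−0.1))·1.027·3.55

252.5747 kcal


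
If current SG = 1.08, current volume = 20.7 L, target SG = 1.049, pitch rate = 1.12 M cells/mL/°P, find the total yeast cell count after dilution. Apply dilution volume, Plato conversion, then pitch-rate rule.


V_w = V·((SG_c−1)/(SG_t−1)−1);  °P = 259 − 259/SG_t;  cells = rate·(V+V_w)·°P
V_w = 20.7·((1.08−1)/(1.049−1)−1) = 13.0959
V_final = 20.7 + 13.0959 = 33.7959
°P = 259 − 259/1.049 = 12.0982
cells = 1.12·33.7959·12.0982

457.9337 billion cells


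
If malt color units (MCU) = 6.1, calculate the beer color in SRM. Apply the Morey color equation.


SRM = 1.4922 · MCU^0.6859
SRM = 1.4922 · 6.1^0.6859

5.1580 SRM


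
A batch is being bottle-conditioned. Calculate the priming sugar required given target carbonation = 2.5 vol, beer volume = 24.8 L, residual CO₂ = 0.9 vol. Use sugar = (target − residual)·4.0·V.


sugar = (2.5 − 0.9)·4.0·24.8

158.7200 g


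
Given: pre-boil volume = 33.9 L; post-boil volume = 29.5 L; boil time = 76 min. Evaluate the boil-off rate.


rate = (V_pre − V_post) / (t_min/60)
rate = (33.9 − 29.5) / (76/60)

3.4737 L/hr


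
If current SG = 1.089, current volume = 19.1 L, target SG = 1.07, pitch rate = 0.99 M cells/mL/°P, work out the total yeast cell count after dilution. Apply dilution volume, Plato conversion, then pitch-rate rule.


V_w = V·((SG_c−1)/(SG_t−1)−1);  °P = 259 − 259/SG_t;  cells = rate·(V+V_w)·°P
V_w = 19.1·((1.089−1)/(1.07−1)−1) = 5.1843
V_final = 19.1 + 5.1843 = 24.2843
°P = 259 − 259/1.07 = 16.9439
cells = 0.99·24.2843·16.9439

407.3564 billion cells


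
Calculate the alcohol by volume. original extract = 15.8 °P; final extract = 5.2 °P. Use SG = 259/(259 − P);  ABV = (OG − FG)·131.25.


OG = 259/(259 − 15.8) = 1.0650
FG = 259/(259 − 5.2) = 1.0205
ABV = (1.0650 − 1.0205)·131.25

5.8378 % ABV


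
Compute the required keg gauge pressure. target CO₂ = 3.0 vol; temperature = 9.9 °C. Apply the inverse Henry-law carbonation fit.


psi = vols/(0.01821 + 0.09011·e^(−0.04·T)) − 14.695
psi = 3.0/(0.01821 + 0.09011·e^(−0.04·9.9)) − 14.695

23.3497 psi


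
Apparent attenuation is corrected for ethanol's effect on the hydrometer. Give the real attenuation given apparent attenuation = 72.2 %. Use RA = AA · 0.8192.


RA = 72.2 · 0.8192

59.1462 %


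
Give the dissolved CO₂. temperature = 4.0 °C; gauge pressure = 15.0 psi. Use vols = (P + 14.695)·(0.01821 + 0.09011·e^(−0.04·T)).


vols = (15.0 + 14.695)·(0.01821 + 0.09011·e^(−0.04·4.0))

2.8209 volumes


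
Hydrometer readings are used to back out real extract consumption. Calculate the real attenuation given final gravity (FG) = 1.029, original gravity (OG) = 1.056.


AA = (OG−FG)/(OG−1)·100;  RA = AA·0.8192
AA = (1.056 − 1.029)/(1.056 − 1)·100 = 48.2143
RA = 48.2143·0.8192

39.4971 %


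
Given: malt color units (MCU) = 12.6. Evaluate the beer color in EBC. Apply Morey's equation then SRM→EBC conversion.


SRM = 1.4922·MCU^0.6859;  EBC = SRM·1.97
SRM = 1.4922·12.6^0.6859 = 8.4834
EBC = 8.4834·1.97

16.7123 EBC


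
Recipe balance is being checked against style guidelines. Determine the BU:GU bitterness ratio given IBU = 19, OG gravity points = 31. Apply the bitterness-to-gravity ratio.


BU:GU = IBU / OG_points
BU:GU = 19 / 31

0.6129


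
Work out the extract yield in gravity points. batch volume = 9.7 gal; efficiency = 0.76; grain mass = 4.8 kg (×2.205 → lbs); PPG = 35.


points = lbs × PPG × eff / vol
lbs = 4.8 × 2.205 = 10.5840
points = 10.5840 × 35 × 0.76 / 9.7

29.0242 points


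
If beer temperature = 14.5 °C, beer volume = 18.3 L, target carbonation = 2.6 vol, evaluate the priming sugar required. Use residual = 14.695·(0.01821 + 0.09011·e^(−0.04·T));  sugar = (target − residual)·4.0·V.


residual = 14.695·(0.01821 + 0.09011·e^(−0.04·14.5)) = 1.0090
sugar = (2.6 − 1.0090)·4.0·18.3

116.4616 g


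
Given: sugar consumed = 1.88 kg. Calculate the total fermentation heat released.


Q = m_sugar · 590 kJ/kg
Q = 1.88 · 590

1109.2000 kJ


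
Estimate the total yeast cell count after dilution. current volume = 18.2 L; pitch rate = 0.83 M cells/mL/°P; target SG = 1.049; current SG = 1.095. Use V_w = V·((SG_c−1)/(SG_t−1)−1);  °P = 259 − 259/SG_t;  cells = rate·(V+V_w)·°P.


V_w = 18.2·((1.095−1)/(1.049−1)−1) = 17.0857
V_final = 18.2 + 17.0857 = 35.2857
°P = 259 − 259/1.049 = 12.0982
cells = 0.83·35.2857·12.0982

354.3214 billion cells


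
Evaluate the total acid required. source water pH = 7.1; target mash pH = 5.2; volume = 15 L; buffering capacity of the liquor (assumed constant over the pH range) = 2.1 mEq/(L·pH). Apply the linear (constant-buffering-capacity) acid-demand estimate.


acid = buffering capacity · (pH_source − pH_target) · V
acid = 2.1 · (7.1 − 5.2) · 15

59.8500 mEq


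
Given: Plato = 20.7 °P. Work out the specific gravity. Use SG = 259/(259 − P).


SG = 259/(259 − 20.7)

1.0869


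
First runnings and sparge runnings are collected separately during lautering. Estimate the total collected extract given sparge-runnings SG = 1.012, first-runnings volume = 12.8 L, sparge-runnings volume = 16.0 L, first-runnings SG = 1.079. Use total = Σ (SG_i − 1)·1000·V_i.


first = (1.079 − 1)·1000·12.8 = 1011.2000
sparge = (1.012 − 1)·1000·16.0 = 192.0000
total = 1011.2000 + 192.0000

1203.2000 gravity·L


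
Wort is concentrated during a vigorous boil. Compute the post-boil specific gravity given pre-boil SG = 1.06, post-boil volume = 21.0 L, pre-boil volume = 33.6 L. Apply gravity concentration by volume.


SG_post = 1 + (SG_pre − 1)·V_pre/V_post
pts_pre = (1.06 − 1)·1000 = 60.0000
pts_post = 60.0000·33.6/21.0 = 96.0000
SG_post = 1 + 96.0000/1000

1.0960


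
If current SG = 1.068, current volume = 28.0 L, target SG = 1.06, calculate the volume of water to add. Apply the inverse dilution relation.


V_water = V·((SG_curr − 1)/(SG_target − 1) − 1)
V_water = 28.0·((1.068 − 1)/(1.06 − 1) − 1)

3.7333 L


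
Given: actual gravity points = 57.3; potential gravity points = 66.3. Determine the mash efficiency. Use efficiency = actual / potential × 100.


efficiency = 57.3 / 66.3 × 100

86.4253 %


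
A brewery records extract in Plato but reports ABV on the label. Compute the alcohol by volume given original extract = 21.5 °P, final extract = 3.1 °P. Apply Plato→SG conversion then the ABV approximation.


SG = 259/(259 − P);  ABV = (OG − FG)·131.25
OG = 259/(259 − 21.5) = 1.0905
FG = 259/(259 − 3.1) = 1.0121
ABV = (1.0905 − 1.0121)·131.25

10.2916 % ABV


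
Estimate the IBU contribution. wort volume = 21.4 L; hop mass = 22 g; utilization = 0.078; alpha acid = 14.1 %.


IBU = (α/100)·mass·U·1000 / V
IBU = (14.1/100)·22·0.078·1000 / 21.4

11.3064 IBU


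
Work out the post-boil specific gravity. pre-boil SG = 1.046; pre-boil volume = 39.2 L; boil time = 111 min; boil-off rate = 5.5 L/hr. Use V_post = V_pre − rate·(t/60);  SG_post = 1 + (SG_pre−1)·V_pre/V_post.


V_post = 39.2 − 5.5·(111/60) = 29.0250
SG_post = 1 + (1.046 − 1)·39.2/29.0250

1.0621


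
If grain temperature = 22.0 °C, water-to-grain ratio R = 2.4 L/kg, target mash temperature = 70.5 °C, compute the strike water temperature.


T_strike = (0.41/R)·(T_mash − T_grain) + T_mash
T_strike = (0.41/2.4)·(70.5 − 22.0) + 70.5

78.7854 °C


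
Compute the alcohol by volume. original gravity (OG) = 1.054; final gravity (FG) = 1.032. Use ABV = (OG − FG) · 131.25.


ABV = (1.054 − 1.032) · 131.25

2.8875 % ABV


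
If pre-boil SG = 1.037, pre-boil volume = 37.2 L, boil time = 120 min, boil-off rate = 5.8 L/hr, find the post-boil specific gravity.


V_post = V_pre − rate·(t/60);  SG_post = 1 + (SG_pre−1)·V_pre/V_post
V_post = 37.2 − 5.8·(120/60) = 25.6000
SG_post = 1 + (1.037 − 1)·37.2/25.6000

1.0538


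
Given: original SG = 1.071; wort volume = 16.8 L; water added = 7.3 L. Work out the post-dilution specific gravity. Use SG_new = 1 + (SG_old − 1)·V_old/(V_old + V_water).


pts = (1.071 − 1)·1000·16.8/(16.8 + 7.3) = 49.4938
SG_new = 1 + 49.4938/1000

1.0495


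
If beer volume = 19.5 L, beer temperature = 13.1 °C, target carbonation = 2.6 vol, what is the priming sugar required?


residual = 14.695·(0.01821 + 0.09011·e^(−0.04·T));  sugar = (target − residual)·4.0·V
residual = 14.695·(0.01821 + 0.09011·e^(−0.04·13.1)) = 1.0517
sugar = (2.6 − 1.0517)·4.0·19.5

120.7676 g


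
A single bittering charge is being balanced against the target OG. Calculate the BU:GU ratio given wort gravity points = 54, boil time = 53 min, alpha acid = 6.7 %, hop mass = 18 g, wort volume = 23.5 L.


U = 1.65·0.000125^(GP/1000)·(1−e^(−0.04t))/4.15;  IBU = (α/100)·m·U·1000/V;  BU:GU = IBU/GP
U = 1.65·0.000125^(54/1000)·(1−e^(−0.04·53))/4.15 = 0.2153
IBU = (6.7/100)·18·0.2153·1000/23.5 = 11.0514
BU:GU = 11.0514/54

0.2047


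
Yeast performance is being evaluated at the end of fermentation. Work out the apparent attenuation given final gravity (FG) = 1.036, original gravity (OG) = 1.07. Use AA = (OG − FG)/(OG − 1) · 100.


AA = (1.07 − 1.036)/(1.07 − 1) · 100

48.5714 %


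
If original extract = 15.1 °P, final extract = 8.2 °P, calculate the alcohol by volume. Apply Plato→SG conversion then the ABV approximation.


SG = 259/(259 − P);  ABV = (OG − FG)·131.25
OG = 259/(259 − 15.1) = 1.0619
FG = 259/(259 − 8.2) = 1.0327
ABV = (1.0619 − 1.0327)·131.25

3.8345 % ABV


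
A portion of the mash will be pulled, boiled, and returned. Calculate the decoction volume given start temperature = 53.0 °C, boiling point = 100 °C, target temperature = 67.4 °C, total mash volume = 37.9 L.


V_dec = V_total·(T_target − T_start)/(T_boil − T_start)
V_dec = 37.9·(67.4 − 53.0)/(100 − 53.0)

11.6119 L


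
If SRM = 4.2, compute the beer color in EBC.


EBC = SRM · 1.97
EBC = 4.2 · 1.97

8.2740 EBC


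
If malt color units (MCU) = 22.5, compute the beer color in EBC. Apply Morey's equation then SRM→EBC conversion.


SRM = 1.4922·MCU^0.6859;  EBC = SRM·1.97
SRM = 1.4922·22.5^0.6859 = 12.6267
EBC = 12.6267·1.97

24.8746 EBC


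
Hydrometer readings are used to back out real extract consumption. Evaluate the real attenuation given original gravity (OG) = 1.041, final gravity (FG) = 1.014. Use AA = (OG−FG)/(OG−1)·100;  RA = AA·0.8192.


AA = (1.041 − 1.014)/(1.041 − 1)·100 = 65.8537
RA = 65.8537·0.8192

53.9473 %


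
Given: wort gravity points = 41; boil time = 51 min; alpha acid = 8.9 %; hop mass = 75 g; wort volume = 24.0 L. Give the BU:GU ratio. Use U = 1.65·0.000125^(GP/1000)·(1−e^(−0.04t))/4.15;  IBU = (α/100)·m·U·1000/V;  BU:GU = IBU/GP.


U = 1.65·0.000125^(41/1000)·(1−e^(−0.04·51))/4.15 = 0.2393
IBU = (8.9/100)·75·0.2393·1000/24.0 = 66.5509
BU:GU = 66.5509/41

1.6232


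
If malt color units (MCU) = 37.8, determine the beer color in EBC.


SRM = 1.4922·MCU^0.6859;  EBC = SRM·1.97
SRM = 1.4922·37.8^0.6859 = 18.0231
EBC = 18.0231·1.97

35.5054 EBC


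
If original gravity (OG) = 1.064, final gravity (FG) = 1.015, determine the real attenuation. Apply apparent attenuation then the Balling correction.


AA = (OG−FG)/(OG−1)·100;  RA = AA·0.8192
AA = (1.064 − 1.015)/(1.064 − 1)·100 = 76.5625
RA = 76.5625·0.8192

62.7200 %


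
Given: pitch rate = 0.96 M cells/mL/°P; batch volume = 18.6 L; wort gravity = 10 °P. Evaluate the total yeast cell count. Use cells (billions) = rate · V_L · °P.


cells = 0.96 · 18.6 · 10

178.5600 billion cells


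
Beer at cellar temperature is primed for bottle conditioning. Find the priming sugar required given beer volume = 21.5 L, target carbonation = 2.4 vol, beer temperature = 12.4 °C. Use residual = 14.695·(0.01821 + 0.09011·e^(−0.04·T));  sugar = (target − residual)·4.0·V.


residual = 14.695·(0.01821 + 0.09011·e^(−0.04·12.4)) = 1.0740
sugar = (2.4 − 1.0740)·4.0·21.5

114.0392 g


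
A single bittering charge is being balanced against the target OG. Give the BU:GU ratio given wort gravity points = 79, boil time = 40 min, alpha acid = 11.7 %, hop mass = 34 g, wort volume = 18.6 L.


U = 1.65·0.000125^(GP/1000)·(1−e^(−0.04t))/4.15;  IBU = (α/100)·m·U·1000/V;  BU:GU = IBU/GP
U = 1.65·0.000125^(79/1000)·(1−e^(−0.04·40))/4.15 = 0.1560
IBU = (11.7/100)·34·0.1560·1000/18.6 = 33.3659
BU:GU = 33.3659/79

0.4224


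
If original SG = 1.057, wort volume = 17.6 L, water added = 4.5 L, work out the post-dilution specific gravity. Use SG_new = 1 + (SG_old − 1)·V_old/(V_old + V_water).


pts = (1.057 − 1)·1000·17.6/(17.6 + 4.5) = 45.3937
SG_new = 1 + 45.3937/1000

1.0454


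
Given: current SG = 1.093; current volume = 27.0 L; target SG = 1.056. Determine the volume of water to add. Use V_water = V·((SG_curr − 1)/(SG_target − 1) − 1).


V_water = 27.0·((1.093 − 1)/(1.056 − 1) − 1)

17.8393 L


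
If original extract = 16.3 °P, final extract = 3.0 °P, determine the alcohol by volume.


SG = 259/(259 − P);  ABV = (OG − FG)·131.25
OG = 259/(259 − 16.3) = 1.0672
FG = 259/(259 − 3.0) = 1.0117
ABV = (1.0672 − 1.0117)·131.25

7.2768 % ABV


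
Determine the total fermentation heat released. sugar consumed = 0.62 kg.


Q = m_sugar · 590 kJ/kg
Q = 0.62 · 590

365.8000 kJ


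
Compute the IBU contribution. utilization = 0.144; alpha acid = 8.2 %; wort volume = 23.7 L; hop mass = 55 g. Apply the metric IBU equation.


IBU = (α/100)·mass·U·1000 / V
IBU = (8.2/100)·55·0.144·1000 / 23.7

27.4025 IBU


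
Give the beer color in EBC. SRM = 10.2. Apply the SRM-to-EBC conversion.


EBC = SRM · 1.97
EBC = 10.2 · 1.97

20.0940 EBC


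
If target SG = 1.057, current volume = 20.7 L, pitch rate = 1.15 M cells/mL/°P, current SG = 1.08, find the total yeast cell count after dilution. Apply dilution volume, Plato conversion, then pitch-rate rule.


V_w = V·((SG_c−1)/(SG_t−1)−1);  °P = 259 − 259/SG_t;  cells = rate·(V+V_w)·°P
V_w = 20.7·((1.08−1)/(1.057−1)−1) = 8.3526
V_final = 20.7 + 8.3526 = 29.0526
°P = 259 − 259/1.057 = 13.9669
cells = 1.15·29.0526·13.9669

466.6411 billion cells


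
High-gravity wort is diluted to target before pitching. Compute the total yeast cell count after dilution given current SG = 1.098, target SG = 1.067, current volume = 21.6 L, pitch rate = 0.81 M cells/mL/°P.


V_w = V·((SG_c−1)/(SG_t−1)−1);  °P = 259 − 259/SG_t;  cells = rate·(V+V_w)·°P
V_w = 21.6·((1.098−1)/(1.067−1)−1) = 9.9940
V_final = 21.6 + 9.9940 = 31.5940
°P = 259 − 259/1.067 = 16.2634
cells = 0.81·31.5940·16.2634

416.1982 billion cells


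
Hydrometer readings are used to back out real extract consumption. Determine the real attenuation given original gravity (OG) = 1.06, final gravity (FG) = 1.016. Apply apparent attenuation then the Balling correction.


AA = (OG−FG)/(OG−1)·100;  RA = AA·0.8192
AA = (1.06 − 1.016)/(1.06 − 1)·100 = 73.3333
RA = 73.3333·0.8192

60.0747 %


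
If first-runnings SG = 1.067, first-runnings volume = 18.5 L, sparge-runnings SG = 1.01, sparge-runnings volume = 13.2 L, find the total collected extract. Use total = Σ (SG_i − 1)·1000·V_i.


first = (1.067 − 1)·1000·18.5 = 1239.5000
sparge = (1.01 − 1)·1000·13.2 = 132.0000
total = 1239.5000 + 132.0000

1371.5000 gravity·L


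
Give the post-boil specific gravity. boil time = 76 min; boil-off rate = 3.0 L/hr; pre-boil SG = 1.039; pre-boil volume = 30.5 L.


V_post = V_pre − rate·(t/60);  SG_post = 1 + (SG_pre−1)·V_pre/V_post
V_post = 30.5 − 3.0·(76/60) = 26.7000
SG_post = 1 + (1.039 − 1)·30.5/26.7000

1.0446


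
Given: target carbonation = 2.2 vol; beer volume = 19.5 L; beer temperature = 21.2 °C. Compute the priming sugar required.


residual = 14.695·(0.01821 + 0.09011·e^(−0.04·T));  sugar = (target − residual)·4.0·V
residual = 14.695·(0.01821 + 0.09011·e^(−0.04·21.2)) = 0.8347
sugar = (2.2 − 0.8347)·4.0·19.5

106.4936 g


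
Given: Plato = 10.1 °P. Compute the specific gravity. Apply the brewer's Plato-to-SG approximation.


SG = 259/(259 − P)
SG = 259/(259 − 10.1)

1.0406


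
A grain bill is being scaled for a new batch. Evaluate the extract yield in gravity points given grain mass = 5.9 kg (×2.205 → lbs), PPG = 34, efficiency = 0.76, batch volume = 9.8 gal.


points = lbs × PPG × eff / vol
lbs = 5.9 × 2.205 = 13.0095
points = 13.0095 × 34 × 0.76 / 9.8

34.3026 points


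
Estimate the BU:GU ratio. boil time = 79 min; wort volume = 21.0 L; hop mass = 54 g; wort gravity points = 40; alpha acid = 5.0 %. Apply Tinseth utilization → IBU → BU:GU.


U = 1.65·0.000125^(GP/1000)·(1−e^(−0.04t))/4.15;  IBU = (α/100)·m·U·1000/V;  BU:GU = IBU/GP
U = 1.65·0.000125^(40/1000)·(1−e^(−0.04·79))/4.15 = 0.2658
IBU = (5.0/100)·54·0.2658·1000/21.0 = 34.1688
BU:GU = 34.1688/40

0.8542


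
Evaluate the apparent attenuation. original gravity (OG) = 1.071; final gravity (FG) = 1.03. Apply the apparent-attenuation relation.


AA = (OG − FG)/(OG − 1) · 100
AA = (1.071 − 1.03)/(1.071 − 1) · 100

57.7465 %


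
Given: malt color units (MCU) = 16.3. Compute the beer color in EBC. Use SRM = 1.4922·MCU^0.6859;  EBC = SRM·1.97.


SRM = 1.4922·16.3^0.6859 = 10.1220
EBC = 10.1220·1.97

19.9403 EBC


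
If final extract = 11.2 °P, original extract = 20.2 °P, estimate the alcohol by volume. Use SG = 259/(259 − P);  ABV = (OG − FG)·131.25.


OG = 259/(259 − 20.2) = 1.0846
FG = 259/(259 − 11.2) = 1.0452
ABV = (1.0846 − 1.0452)·131.25

5.1702 % ABV


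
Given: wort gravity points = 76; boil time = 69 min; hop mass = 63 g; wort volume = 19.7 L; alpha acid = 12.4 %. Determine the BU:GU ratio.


U = 1.65·0.000125^(GP/1000)·(1−e^(−0.04t))/4.15;  IBU = (α/100)·m·U·1000/V;  BU:GU = IBU/GP
U = 1.65·0.000125^(76/1000)·(1−e^(−0.04·69))/4.15 = 0.1881
IBU = (12.4/100)·63·0.1881·1000/19.7 = 74.5936
BU:GU = 74.5936/76

0.9815


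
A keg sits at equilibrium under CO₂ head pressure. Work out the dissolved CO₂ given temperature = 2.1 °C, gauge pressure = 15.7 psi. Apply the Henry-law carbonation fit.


vols = (P + 14.695)·(0.01821 + 0.09011·e^(−0.04·T))
vols = (15.7 + 14.695)·(0.01821 + 0.09011·e^(−0.04·2.1))

3.0717 volumes


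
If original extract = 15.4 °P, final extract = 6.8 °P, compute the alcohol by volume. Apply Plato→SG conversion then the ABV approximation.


SG = 259/(259 − P);  ABV = (OG − FG)·131.25
OG = 259/(259 − 15.4) = 1.0632
FG = 259/(259 − 6.8) = 1.0270
ABV = (1.0632 − 1.0270)·131.25

4.7586 % ABV


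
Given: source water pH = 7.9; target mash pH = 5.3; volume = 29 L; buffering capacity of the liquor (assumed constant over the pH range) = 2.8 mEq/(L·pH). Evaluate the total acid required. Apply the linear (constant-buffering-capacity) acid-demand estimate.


acid = buffering capacity · (pH_source − pH_target) · V
acid = 2.8 · (7.9 − 5.3) · 29

211.1200 mEq


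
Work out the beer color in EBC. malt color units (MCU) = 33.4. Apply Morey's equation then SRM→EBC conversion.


SRM = 1.4922·MCU^0.6859;  EBC = SRM·1.97
SRM = 1.4922·33.4^0.6859 = 16.5564
EBC = 16.5564·1.97

32.6160 EBC


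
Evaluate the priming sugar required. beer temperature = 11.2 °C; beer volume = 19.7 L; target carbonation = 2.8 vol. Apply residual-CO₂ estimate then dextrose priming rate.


residual = 14.695·(0.01821 + 0.09011·e^(−0.04·T));  sugar = (target − residual)·4.0·V
residual = 14.695·(0.01821 + 0.09011·e^(−0.04·11.2)) = 1.1136
sugar = (2.8 − 1.1136)·4.0·19.7

132.8874 g


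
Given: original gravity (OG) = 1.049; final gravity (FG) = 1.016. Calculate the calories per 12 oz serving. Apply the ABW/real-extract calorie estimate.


ABW = (OG−FG)·131.25·0.79/FG;  °P = 259 − 259/SG (for OG→OE and FG→AE);  RE = 0.1808·OE + 0.8192·AE;  Cal = (6.9·ABW + 4·(RE−0.1))·FG·3.55
ABW = (1.049 − 1.016)·131.25·0.79/1.016 = 3.3678
OE = 259 − 259/1.049 = 12.0982 °P
AE = 259 − 259/1.016 = 4.0787 °P
RE = 0.1808·12.0982 + 0.8192·4.0787 = 5.5287 °P
Cal = (6.9·3.3678 + 4·(5.5287−0.1))·1.016·3.55

162.1345 kcal


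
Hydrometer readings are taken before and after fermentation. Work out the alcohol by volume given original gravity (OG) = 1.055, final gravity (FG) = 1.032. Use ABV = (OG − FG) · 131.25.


ABV = (1.055 − 1.032) · 131.25

3.0187 % ABV


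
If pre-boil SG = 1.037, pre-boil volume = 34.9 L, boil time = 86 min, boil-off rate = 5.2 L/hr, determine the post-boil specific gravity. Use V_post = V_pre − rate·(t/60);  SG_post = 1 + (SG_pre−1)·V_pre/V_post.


V_post = 34.9 − 5.2·(86/60) = 27.4467
SG_post = 1 + (1.037 − 1)·34.9/27.4467

1.0470


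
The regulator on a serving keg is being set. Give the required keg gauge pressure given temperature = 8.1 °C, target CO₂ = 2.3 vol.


psi = vols/(0.01821 + 0.09011·e^(−0.04·T)) − 14.695
psi = 2.3/(0.01821 + 0.09011·e^(−0.04·8.1)) − 14.695

12.8889 psi


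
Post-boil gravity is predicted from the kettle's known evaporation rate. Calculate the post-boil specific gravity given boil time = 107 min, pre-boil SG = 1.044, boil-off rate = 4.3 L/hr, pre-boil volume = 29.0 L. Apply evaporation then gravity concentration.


V_post = V_pre − rate·(t/60);  SG_post = 1 + (SG_pre−1)·V_pre/V_post
V_post = 29.0 − 4.3·(107/60) = 21.3317
SG_post = 1 + (1.044 − 1)·29.0/21.3317

1.0598


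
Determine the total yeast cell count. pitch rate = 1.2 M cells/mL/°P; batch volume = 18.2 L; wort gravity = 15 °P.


cells (billions) = rate · V_L · °P
cells = 1.2 · 18.2 · 15

327.6000 billion cells


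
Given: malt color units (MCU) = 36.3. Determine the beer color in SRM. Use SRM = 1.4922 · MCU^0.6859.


SRM = 1.4922 · 36.3^0.6859

17.5294 SRM


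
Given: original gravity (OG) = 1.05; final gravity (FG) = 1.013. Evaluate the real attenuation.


AA = (OG−FG)/(OG−1)·100;  RA = AA·0.8192
AA = (1.05 − 1.013)/(1.05 − 1)·100 = 74.0000
RA = 74.0000·0.8192

60.6208 %


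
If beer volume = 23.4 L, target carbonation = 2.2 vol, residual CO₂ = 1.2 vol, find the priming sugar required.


sugar = (target − residual)·4.0·V
sugar = (2.2 − 1.2)·4.0·23.4

93.6000 g


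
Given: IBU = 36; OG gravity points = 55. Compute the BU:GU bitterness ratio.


BU:GU = IBU / OG_points
BU:GU = 36 / 55

0.6545


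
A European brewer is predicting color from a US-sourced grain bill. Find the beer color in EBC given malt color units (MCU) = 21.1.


SRM = 1.4922·MCU^0.6859;  EBC = SRM·1.97
SRM = 1.4922·21.1^0.6859 = 12.0824
EBC = 12.0824·1.97

23.8023 EBC


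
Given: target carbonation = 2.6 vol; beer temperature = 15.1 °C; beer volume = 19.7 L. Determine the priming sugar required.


residual = 14.695·(0.01821 + 0.09011·e^(−0.04·T));  sugar = (target − residual)·4.0·V
residual = 14.695·(0.01821 + 0.09011·e^(−0.04·15.1)) = 0.9914
sugar = (2.6 − 0.9914)·4.0·19.7

126.7567 g


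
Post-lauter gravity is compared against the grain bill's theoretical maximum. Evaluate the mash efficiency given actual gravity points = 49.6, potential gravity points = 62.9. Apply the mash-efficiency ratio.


efficiency = actual / potential × 100
efficiency = 49.6 / 62.9 × 100

78.8553 %


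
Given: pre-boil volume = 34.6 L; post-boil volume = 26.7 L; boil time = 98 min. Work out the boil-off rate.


rate = (V_pre − V_post) / (t_min/60)
rate = (34.6 − 26.7) / (98/60)

4.8367 L/hr


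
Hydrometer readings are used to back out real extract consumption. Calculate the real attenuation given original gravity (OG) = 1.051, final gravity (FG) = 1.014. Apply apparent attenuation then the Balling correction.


AA = (OG−FG)/(OG−1)·100;  RA = AA·0.8192
AA = (1.051 − 1.014)/(1.051 − 1)·100 = 72.5490
RA = 72.5490·0.8192

59.4322 %


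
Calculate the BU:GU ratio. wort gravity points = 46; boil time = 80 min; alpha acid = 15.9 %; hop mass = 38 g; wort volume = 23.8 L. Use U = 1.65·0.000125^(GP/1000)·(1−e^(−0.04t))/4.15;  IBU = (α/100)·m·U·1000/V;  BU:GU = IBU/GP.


U = 1.65·0.000125^(46/1000)·(1−e^(−0.04·80))/4.15 = 0.2522
IBU = (15.9/100)·38·0.2522·1000/23.8 = 64.0359
BU:GU = 64.0359/46

1.3921


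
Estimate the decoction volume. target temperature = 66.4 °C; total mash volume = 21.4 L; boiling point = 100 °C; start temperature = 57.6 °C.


V_dec = V_total·(T_target − T_start)/(T_boil − T_start)
V_dec = 21.4·(66.4 − 57.6)/(100 − 57.6)

4.4415 L


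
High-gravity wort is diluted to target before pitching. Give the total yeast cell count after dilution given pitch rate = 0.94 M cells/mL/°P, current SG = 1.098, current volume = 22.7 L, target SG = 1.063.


V_w = V·((SG_c−1)/(SG_t−1)−1);  °P = 259 − 259/SG_t;  cells = rate·(V+V_w)·°P
V_w = 22.7·((1.098−1)/(1.063−1)−1) = 12.6111
V_final = 22.7 + 12.6111 = 35.3111
°P = 259 − 259/1.063 = 15.3500
cells = 0.94·35.3111·15.3500

509.5025 billion cells


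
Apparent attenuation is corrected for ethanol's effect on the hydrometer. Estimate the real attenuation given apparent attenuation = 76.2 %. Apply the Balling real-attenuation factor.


RA = AA · 0.8192
RA = 76.2 · 0.8192

62.4230 %


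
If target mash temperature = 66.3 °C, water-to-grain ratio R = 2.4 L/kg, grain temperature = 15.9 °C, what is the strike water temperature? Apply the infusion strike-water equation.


T_strike = (0.41/R)·(T_mash − T_grain) + T_mash
T_strike = (0.41/2.4)·(66.3 − 15.9) + 66.3

74.9100 °C


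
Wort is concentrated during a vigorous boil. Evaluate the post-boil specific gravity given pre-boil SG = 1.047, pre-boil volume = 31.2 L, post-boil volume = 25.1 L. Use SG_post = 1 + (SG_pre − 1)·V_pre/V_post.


pts_pre = (1.047 − 1)·1000 = 47.0000
pts_post = 47.0000·31.2/25.1 = 58.4223
SG_post = 1 + 58.4223/1000

1.0584


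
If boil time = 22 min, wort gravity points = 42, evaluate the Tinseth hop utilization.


U = 1.65·0.000125^(GP/1000) · (1 − e^(−0.04·t))/4.15
bigness = 1.65·0.000125^(42/1000) = 1.1312
boil_factor = (1 − e^(−0.04·22))/4.15 = 0.1410
U = 1.1312 · 0.1410

0.1595


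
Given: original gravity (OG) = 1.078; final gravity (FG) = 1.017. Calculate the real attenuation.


AA = (OG−FG)/(OG−1)·100;  RA = AA·0.8192
AA = (1.078 − 1.017)/(1.078 − 1)·100 = 78.2051
RA = 78.2051·0.8192

64.0656 %


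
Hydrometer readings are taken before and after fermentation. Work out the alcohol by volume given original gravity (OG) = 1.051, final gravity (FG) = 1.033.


ABV = (OG − FG) · 131.25
ABV = (1.051 − 1.033) · 131.25

2.3625 % ABV


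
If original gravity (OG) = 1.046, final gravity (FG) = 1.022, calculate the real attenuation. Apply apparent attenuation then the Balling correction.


AA = (OG−FG)/(OG−1)·100;  RA = AA·0.8192
AA = (1.046 − 1.022)/(1.046 − 1)·100 = 52.1739
RA = 52.1739·0.8192

42.7409 %


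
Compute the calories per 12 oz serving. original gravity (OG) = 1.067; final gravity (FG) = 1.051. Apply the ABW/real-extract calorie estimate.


ABW = (OG−FG)·131.25·0.79/FG;  °P = 259 − 259/SG (for OG→OE and FG→AE);  RE = 0.1808·OE + 0.8192·AE;  Cal = (6.9·ABW + 4·(RE−0.1))·FG·3.55
ABW = (1.067 − 1.051)·131.25·0.79/1.051 = 1.5785
OE = 259 − 259/1.067 = 16.2634 °P
AE = 259 − 259/1.051 = 12.5680 °P
RE = 0.1808·16.2634 + 0.8192·12.5680 = 13.2361 °P
Cal = (6.9·1.5785 + 4·(13.2361−0.1))·1.051·3.55

236.6837 kcal


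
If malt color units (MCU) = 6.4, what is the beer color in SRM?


SRM = 1.4922 · MCU^0.6859
SRM = 1.4922 · 6.4^0.6859

5.3307 SRM


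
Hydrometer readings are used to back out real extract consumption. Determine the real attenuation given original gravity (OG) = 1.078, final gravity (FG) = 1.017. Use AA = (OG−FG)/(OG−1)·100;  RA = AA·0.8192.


AA = (1.078 − 1.017)/(1.078 − 1)·100 = 78.2051
RA = 78.2051·0.8192

64.0656 %


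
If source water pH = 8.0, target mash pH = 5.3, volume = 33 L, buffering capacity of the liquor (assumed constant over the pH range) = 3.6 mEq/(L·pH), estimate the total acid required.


acid = buffering capacity · (pH_source − pH_target) · V
acid = 3.6 · (8.0 − 5.3) · 33

320.7600 mEq


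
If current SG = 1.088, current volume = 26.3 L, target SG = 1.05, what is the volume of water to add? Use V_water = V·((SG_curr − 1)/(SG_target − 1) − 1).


V_water = 26.3·((1.088 − 1)/(1.05 − 1) − 1)

19.9880 L


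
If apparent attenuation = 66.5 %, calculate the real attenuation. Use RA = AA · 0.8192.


RA = 66.5 · 0.8192

54.4768 %


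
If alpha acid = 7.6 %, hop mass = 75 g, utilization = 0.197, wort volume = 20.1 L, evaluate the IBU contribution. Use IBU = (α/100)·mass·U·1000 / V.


IBU = (7.6/100)·75·0.197·1000 / 20.1

55.8657 IBU


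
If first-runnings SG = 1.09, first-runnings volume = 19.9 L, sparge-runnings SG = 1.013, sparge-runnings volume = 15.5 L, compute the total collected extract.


total = Σ (SG_i − 1)·1000·V_i
first = (1.09 − 1)·1000·19.9 = 1791.0000
sparge = (1.013 − 1)·1000·15.5 = 201.5000
total = 1791.0000 + 201.5000

1992.5000 gravity·L


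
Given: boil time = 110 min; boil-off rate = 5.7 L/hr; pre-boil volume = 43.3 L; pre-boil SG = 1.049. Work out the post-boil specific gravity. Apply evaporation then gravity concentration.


V_post = V_pre − rate·(t/60);  SG_post = 1 + (SG_pre−1)·V_pre/V_post
V_post = 43.3 − 5.7·(110/60) = 32.8500
SG_post = 1 + (1.049 − 1)·43.3/32.8500

1.0646


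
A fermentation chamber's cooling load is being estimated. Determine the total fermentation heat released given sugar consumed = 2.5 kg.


Q = m_sugar · 590 kJ/kg
Q = 2.5 · 590

1475.0000 kJ


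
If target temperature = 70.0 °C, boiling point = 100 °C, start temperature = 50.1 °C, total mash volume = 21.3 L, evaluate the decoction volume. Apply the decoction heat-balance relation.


V_dec = V_total·(T_target − T_start)/(T_boil − T_start)
V_dec = 21.3·(70.0 − 50.1)/(100 − 50.1)

8.4944 L
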